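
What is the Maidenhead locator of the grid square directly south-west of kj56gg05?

KJ56fg94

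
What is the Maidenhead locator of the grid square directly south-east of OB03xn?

OB13am

Longitude subsquare x = 23; +1 → 24, wraps to 0 = a, carry into square.
Longitude square 0; +1 → 1.
Latitude subsquare n = 13; −1 → 12 = m.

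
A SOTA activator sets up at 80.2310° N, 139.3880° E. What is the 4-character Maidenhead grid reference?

Shift to the Maidenhead origin (180°W, 90°S): lon 319.39, lat 170.23.
Field (20°×10°, letters A–R): 319.39/20 → 15 → P, 170.23/10 → 17 → R; chars PR.
Square (2°×1°, digits 0–9): 19.39/2 → 9, 0.23/1 → 0; chars 90.

PR90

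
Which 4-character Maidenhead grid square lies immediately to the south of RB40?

Latitude square 0; −1 → -1, wraps to 9, carry into field.
Latitude field B = 1; −1 → 0 = A.
The longitude characters are unchanged.

RA49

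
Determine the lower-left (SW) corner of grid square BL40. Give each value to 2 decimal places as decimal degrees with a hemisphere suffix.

20.00° N, 152.00° W

Field B=1, L=11: +1·20° lon, +11·10° lat → SW at lon -160°, lat 20°.
Square 4, 0: +4·2° lon, +0·1° lat → SW at lon -152°, lat 20°.
latitude 20.00° N, longitude 152.00° W.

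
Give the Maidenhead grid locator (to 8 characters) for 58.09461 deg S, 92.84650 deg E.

ND61kv17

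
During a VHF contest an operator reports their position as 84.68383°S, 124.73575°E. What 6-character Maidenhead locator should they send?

Add 180° to longitude and 90° to latitude: 304.7357, 5.3162.
Field: lon ⌊304.7357/20⌋ = 15 → P; lat ⌊5.3162/10⌋ = 0 → A.
Square: lon ⌊4.7357/2⌋ = 2; lat ⌊5.3162/1⌋ = 5.
Subsquare: lon ⌊0.7357/0.0833333⌋ = 8 → i; lat ⌊0.3162/0.0416667⌋ = 7 → h.

PA25ih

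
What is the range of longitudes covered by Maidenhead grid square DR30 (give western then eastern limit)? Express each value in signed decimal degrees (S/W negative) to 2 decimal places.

-114.00, -112.00

Field D=3, R=17: +3·20° lon, +17·10° lat → SW at lon -120°, lat 80°.
Square 3, 0: +3·2° lon, +0·1° lat → SW at lon -114°, lat 80°.
Cell spans 2° lon × 1° lat.
west -114.00, east -112.00.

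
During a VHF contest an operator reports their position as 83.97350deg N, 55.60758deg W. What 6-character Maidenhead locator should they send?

GR23ex

Offset from 180°W / 90°S: lon 124.3924°, lat 173.9735°.
Field: 124.3924/20 → 6 → G, 173.9735/10 → 17 → R; chars GR.
Square: 4.3924/2 → 2, 3.9735/1 → 3; chars 23.
Subsquare: 0.3924/0.0833333 → 4 → e, 0.9735/0.0416667 → 23 → x; chars ex.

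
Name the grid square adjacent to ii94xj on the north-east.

Longitude subsquare x = 23; +1 → 24, wraps to 0 = a, carry into square.
Longitude square 9; +1 → 10, wraps to 0, carry into field.
Longitude field I = 8; +1 → 9 = J.
Latitude subsquare j = 9; +1 → 10 = k.

JI04ak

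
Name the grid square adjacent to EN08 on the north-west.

DN99

Longitude square 0; −1 → -1, wraps to 9, carry into field.
Longitude field E = 4; −1 → 3 = D.
Latitude square 8; +1 → 9.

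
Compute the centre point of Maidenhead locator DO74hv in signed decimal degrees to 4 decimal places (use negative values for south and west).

Field D=3, O=14: +3·20° lon, +14·10° lat → SW at lon -120°, lat 50°.
Square 7, 4: +7·2° lon, +4·1° lat → SW at lon -106°, lat 54°.
Subsquare h=7, v=21: +7·0.0833333° lon, +21·0.0416667° lat → SW at lon -105.417°, lat 54.875°.
Cell spans 0.0833333° lon × 0.0416667° lat. Centre is SW corner plus half of each.
latitude 54.8958, longitude -105.3750.

54.8958, -105.3750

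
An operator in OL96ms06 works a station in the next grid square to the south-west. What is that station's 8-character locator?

OL96ls95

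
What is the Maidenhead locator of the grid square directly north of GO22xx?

Latitude subsquare x = 23; +1 → 24, wraps to 0 = a, carry into square.
Latitude square 2; +1 → 3.
The longitude characters are unchanged.

GO23xa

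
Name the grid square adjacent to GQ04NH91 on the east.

Longitude extended square 9; +1 → 10, wraps to 0, carry into subsquare.
Longitude subsquare n = 13; +1 → 14 = o.
The latitude characters are unchanged.

GQ04oh01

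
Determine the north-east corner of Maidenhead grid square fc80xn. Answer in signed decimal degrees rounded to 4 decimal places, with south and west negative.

-69.4167, -62.0000

Field F=5, C=2: +5·20° lon, +2·10° lat → SW at lon -80°, lat -70°.
Square 8, 0: +8·2° lon, +0·1° lat → SW at lon -64°, lat -70°.
Subsquare x=23, n=13: +23·0.0833333° lon, +13·0.0416667° lat → SW at lon -62.0833°, lat -69.4583°.
Cell spans 0.0833333° lon × 0.0416667° lat. NE corner is SW corner plus one full cell.
latitude -69.4167, longitude -62.0000.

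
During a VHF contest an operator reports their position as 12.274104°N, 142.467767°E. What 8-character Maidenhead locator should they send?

QK12fg65

Shift to the Maidenhead origin (180°W, 90°S): lon 322.46777, lat 102.27410.
Field: lon ⌊322.46777/20⌋ = 16 → Q; lat ⌊102.27410/10⌋ = 10 → K.
Square: lon ⌊2.46777/2⌋ = 1; lat ⌊2.27410/1⌋ = 2.
Subsquare: lon ⌊0.46777/0.0833333⌋ = 5 → f; lat ⌊0.27410/0.0416667⌋ = 6 → g.
Extended square: lon ⌊0.05110/0.00833333⌋ = 6; lat ⌊0.02410/0.00416667⌋ = 5.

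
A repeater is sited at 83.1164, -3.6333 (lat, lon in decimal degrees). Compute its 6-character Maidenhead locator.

Add 180° to longitude and 90° to latitude: 176.3667, 173.1164.
Field: 176.3667/20 → 8 → I, 173.1164/10 → 17 → R; chars IR.
Square: 16.3667/2 → 8, 3.1164/1 → 3; chars 83.
Subsquare: 0.3667/0.0833333 → 4 → e, 0.1164/0.0416667 → 2 → c; chars ec.

IR83ec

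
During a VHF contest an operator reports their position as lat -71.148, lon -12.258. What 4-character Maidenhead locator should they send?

IB38

Shift to the Maidenhead origin (180°W, 90°S): lon 167.74, lat 18.85.
Field: 167.74/20 → 8 → I, 18.85/10 → 1 → B; chars IB.
Square: 7.74/2 → 3, 8.85/1 → 8; chars 38.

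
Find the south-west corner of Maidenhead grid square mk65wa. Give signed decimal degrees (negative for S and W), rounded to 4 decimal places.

15.0000, 73.8333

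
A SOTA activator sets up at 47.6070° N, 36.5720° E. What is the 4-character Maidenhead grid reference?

Shift to the Maidenhead origin (180°W, 90°S): lon 216.57, lat 137.61.
Field: 216.57/20 → 10 → K, 137.61/10 → 13 → N; chars KN.
Square: 16.57/2 → 8, 7.61/1 → 7; chars 87.

KN87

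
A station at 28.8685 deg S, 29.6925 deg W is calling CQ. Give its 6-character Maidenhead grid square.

HG51dd

Add 180° to longitude and 90° to latitude: 150.3075, 61.1315.
Field: 150.3075/20 → 7 → H, 61.1315/10 → 6 → G; chars HG.
Square: 10.3075/2 → 5, 1.1315/1 → 1; chars 51.
Subsquare: 0.3075/0.0833333 → 3 → d, 0.1315/0.0416667 → 3 → d; chars dd.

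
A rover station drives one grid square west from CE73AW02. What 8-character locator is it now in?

Longitude extended square 0; −1 → -1, wraps to 9, carry into subsquare.
Longitude subsquare a = 0; −1 → -1, wraps to 23 = x, carry into square.
Longitude square 7; −1 → 6.
The latitude characters are unchanged.

CE63xw92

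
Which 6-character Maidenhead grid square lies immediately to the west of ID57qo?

ID57po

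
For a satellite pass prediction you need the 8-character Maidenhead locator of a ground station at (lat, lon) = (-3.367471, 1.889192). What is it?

Offset from 180°W / 90°S: lon 181.88919°, lat 86.63253°.
Field (20°×10°, letters A–R): lon ⌊181.88919/20⌋ = 9 → J; lat ⌊86.63253/10⌋ = 8 → I.
Square (2°×1°, digits 0–9): lon ⌊1.88919/2⌋ = 0; lat ⌊6.63253/1⌋ = 6.
Subsquare (5′×2.5′, letters a–x): lon ⌊1.88919/0.0833333⌋ = 22 → w; lat ⌊0.63253/0.0416667⌋ = 15 → p.
Extended square (30″×15″, digits 0–9): lon ⌊0.05586/0.00833333⌋ = 6; lat ⌊0.00753/0.00416667⌋ = 1.

JI06wp61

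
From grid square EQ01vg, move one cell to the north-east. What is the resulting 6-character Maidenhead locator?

EQ01wh

Longitude subsquare v = 21; +1 → 22 = w.
Latitude subsquare g = 6; +1 → 7 = h.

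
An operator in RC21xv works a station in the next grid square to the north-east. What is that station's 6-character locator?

Longitude subsquare x = 23; +1 → 24, wraps to 0 = a, carry into square.
Longitude square 2; +1 → 3.
Latitude subsquare v = 21; +1 → 22 = w.

RC31aw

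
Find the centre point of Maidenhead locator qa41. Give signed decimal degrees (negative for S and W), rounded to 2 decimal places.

Field Q=16, A=0: +16·20° lon, +0·10° lat → SW at lon 140°, lat -90°.
Square 4, 1: +4·2° lon, +1·1° lat → SW at lon 148°, lat -89°.
Cell spans 2° lon × 1° lat. Centre is SW corner plus half of each.
latitude -88.50, longitude 149.00.

-88.50, 149.00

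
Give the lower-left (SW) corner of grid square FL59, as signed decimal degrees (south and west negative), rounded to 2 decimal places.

Field F=5, L=11: +5·20° lon, +11·10° lat → SW at lon -80°, lat 20°.
Square 5, 9: +5·2° lon, +9·1° lat → SW at lon -70°, lat 29°.
latitude 29.00, longitude -70.00.

29.00, -70.00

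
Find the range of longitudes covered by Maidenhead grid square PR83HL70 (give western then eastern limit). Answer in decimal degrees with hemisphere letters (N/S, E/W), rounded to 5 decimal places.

Field P=15, R=17: +15·20° lon, +17·10° lat → SW at lon 120°, lat 80°.
Square 8, 3: +8·2° lon, +3·1° lat → SW at lon 136°, lat 83°.
Subsquare h=7, l=11: +7·0.0833333° lon, +11·0.0416667° lat → SW at lon 136.583°, lat 83.4583°.
Extended square 7, 0: +7·0.00833333° lon, +0·0.00416667° lat → SW at lon 136.642°, lat 83.4583°.
Cell spans 0.00833333° lon × 0.00416667° lat.
west 136.64167° E, east 136.65000° E.

136.64167° E, 136.65000° E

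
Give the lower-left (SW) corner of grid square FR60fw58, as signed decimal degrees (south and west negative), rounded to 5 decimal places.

Field F=5, R=17: +5·20° lon, +17·10° lat → SW at lon -80°, lat 80°.
Square 6, 0: +6·2° lon, +0·1° lat → SW at lon -68°, lat 80°.
Subsquare f=5, w=22: +5·0.0833333° lon, +22·0.0416667° lat → SW at lon -67.5833°, lat 80.9167°.
Extended square 5, 8: +5·0.00833333° lon, +8·0.00416667° lat → SW at lon -67.5417°, lat 80.95°.
latitude 80.95000, longitude -67.54167.

80.95000, -67.54167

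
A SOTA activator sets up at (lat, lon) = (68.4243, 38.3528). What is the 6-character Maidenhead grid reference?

Add 180° to longitude and 90° to latitude: 218.3528, 158.4243.
Field: lon ⌊218.3528/20⌋ = 10 → K; lat ⌊158.4243/10⌋ = 15 → P.
Square: lon ⌊18.3528/2⌋ = 9; lat ⌊8.4243/1⌋ = 8.
Subsquare: lon ⌊0.3528/0.0833333⌋ = 4 → e; lat ⌊0.4243/0.0416667⌋ = 10 → k.

KP98ek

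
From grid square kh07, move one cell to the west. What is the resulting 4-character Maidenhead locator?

Longitude square 0; −1 → -1, wraps to 9, carry into field.
Longitude field K = 10; −1 → 9 = J.
The latitude characters are unchanged.

JH97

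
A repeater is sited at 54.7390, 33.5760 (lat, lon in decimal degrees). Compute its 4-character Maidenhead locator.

Shift to the Maidenhead origin (180°W, 90°S): lon 213.58, lat 144.74.
Field: lon ⌊213.58/20⌋ = 10 → K; lat ⌊144.74/10⌋ = 14 → O.
Square: lon ⌊13.58/2⌋ = 6; lat ⌊4.74/1⌋ = 4.

KO64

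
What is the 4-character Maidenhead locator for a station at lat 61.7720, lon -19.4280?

IP01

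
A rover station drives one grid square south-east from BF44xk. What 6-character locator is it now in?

BF54aj

Longitude subsquare x = 23; +1 → 24, wraps to 0 = a, carry into square.
Longitude square 4; +1 → 5.
Latitude subsquare k = 10; −1 → 9 = j.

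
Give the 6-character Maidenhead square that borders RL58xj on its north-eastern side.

RL68ak

Longitude subsquare x = 23; +1 → 24, wraps to 0 = a, carry into square.
Longitude square 5; +1 → 6.
Latitude subsquare j = 9; +1 → 10 = k.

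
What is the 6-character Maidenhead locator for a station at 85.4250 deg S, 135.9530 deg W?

CA24an

Shift to the Maidenhead origin (180°W, 90°S): lon 44.0470, lat 4.5750.
Field: lon ⌊44.0470/20⌋ = 2 → C; lat ⌊4.5750/10⌋ = 0 → A.
Square: lon ⌊4.0470/2⌋ = 2; lat ⌊4.5750/1⌋ = 4.
Subsquare: lon ⌊0.0470/0.0833333⌋ = 0 → a; lat ⌊0.5750/0.0416667⌋ = 13 → n.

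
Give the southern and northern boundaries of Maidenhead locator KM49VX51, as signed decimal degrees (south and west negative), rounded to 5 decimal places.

Field K=10, M=12: +10·20° lon, +12·10° lat → SW at lon 20°, lat 30°.
Square 4, 9: +4·2° lon, +9·1° lat → SW at lon 28°, lat 39°.
Subsquare v=21, x=23: +21·0.0833333° lon, +23·0.0416667° lat → SW at lon 29.75°, lat 39.9583°.
Extended square 5, 1: +5·0.00833333° lon, +1·0.00416667° lat → SW at lon 29.7917°, lat 39.9625°.
Cell spans 0.00833333° lon × 0.00416667° lat.
south 39.96250, north 39.96667.

39.96250, 39.96667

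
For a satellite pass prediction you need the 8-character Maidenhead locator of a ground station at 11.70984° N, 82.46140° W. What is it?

EK81sr40

Offset from 180°W / 90°S: lon 97.53860°, lat 101.70984°.
Field (20°×10°, letters A–R): lon ⌊97.53860/20⌋ = 4 → E; lat ⌊101.70984/10⌋ = 10 → K.
Square (2°×1°, digits 0–9): lon ⌊17.53860/2⌋ = 8; lat ⌊1.70984/1⌋ = 1.
Subsquare (5′×2.5′, letters a–x): lon ⌊1.53860/0.0833333⌋ = 18 → s; lat ⌊0.70984/0.0416667⌋ = 17 → r.
Extended square (30″×15″, digits 0–9): lon ⌊0.03860/0.00833333⌋ = 4; lat ⌊0.00151/0.00416667⌋ = 0.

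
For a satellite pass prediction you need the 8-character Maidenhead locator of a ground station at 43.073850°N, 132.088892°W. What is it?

Add 180° to longitude and 90° to latitude: 47.91111, 133.07385.
Field: 47.91111/20 → 2 → C, 133.07385/10 → 13 → N; chars CN.
Square: 7.91111/2 → 3, 3.07385/1 → 3; chars 33.
Subsquare: 1.91111/0.0833333 → 22 → w, 0.07385/0.0416667 → 1 → b; chars wb.
Extended square: 0.07777/0.00833333 → 9, 0.03218/0.00416667 → 7; chars 97.

CN33wb97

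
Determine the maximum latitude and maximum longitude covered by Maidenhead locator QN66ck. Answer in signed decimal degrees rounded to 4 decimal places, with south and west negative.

46.4583, 152.2500

Field Q=16, N=13: +16·20° lon, +13·10° lat → SW at lon 140°, lat 40°.
Square 6, 6: +6·2° lon, +6·1° lat → SW at lon 152°, lat 46°.
Subsquare c=2, k=10: +2·0.0833333° lon, +10·0.0416667° lat → SW at lon 152.167°, lat 46.4167°.
Cell spans 0.0833333° lon × 0.0416667° lat. NE corner is SW corner plus one full cell.
latitude 46.4583, longitude 152.2500.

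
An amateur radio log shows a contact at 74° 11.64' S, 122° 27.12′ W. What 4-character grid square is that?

Add 180° to longitude and 90° to latitude: 57.55, 15.81.
Field (20°×10°, letters A–R): 57.55/20 → 2 → C, 15.81/10 → 1 → B; chars CB.
Square (2°×1°, digits 0–9): 17.55/2 → 8, 5.81/1 → 5; chars 85.

CB85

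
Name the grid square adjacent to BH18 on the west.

Longitude square 1; −1 → 0.
The latitude characters are unchanged.

BH08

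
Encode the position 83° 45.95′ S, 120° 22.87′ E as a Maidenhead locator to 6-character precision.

PA06ef

Add 180° to longitude and 90° to latitude: 300.3812, 6.2342.
Field (20°×10°, letters A–R): 300.3812/20 → 15 → P, 6.2342/10 → 0 → A; chars PA.
Square (2°×1°, digits 0–9): 0.3812/2 → 0, 6.2342/1 → 6; chars 06.
Subsquare (5′×2.5′, letters a–x): 0.3812/0.0833333 → 4 → e, 0.2342/0.0416667 → 5 → f; chars ef.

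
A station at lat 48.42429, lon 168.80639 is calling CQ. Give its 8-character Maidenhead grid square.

RN48jk61

Shift to the Maidenhead origin (180°W, 90°S): lon 348.80639, lat 138.42429.
Field (20°×10°, letters A–R): 348.80639/20 → 17 → R, 138.42429/10 → 13 → N; chars RN.
Square (2°×1°, digits 0–9): 8.80639/2 → 4, 8.42429/1 → 8; chars 48.
Subsquare (5′×2.5′, letters a–x): 0.80639/0.0833333 → 9 → j, 0.42429/0.0416667 → 10 → k; chars jk.
Extended square (30″×15″, digits 0–9): 0.05639/0.00833333 → 6, 0.00762/0.00416667 → 1; chars 61.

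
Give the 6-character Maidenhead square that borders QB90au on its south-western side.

Longitude subsquare a = 0; −1 → -1, wraps to 23 = x, carry into square.
Longitude square 9; −1 → 8.
Latitude subsquare u = 20; −1 → 19 = t.

QB80xt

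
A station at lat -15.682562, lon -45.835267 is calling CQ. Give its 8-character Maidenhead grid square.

GH74bh96

Add 180° to longitude and 90° to latitude: 134.16473, 74.31744.
Field (20°×10°, letters A–R): 134.16473/20 → 6 → G, 74.31744/10 → 7 → H; chars GH.
Square (2°×1°, digits 0–9): 14.16473/2 → 7, 4.31744/1 → 4; chars 74.
Subsquare (5′×2.5′, letters a–x): 0.16473/0.0833333 → 1 → b, 0.31744/0.0416667 → 7 → h; chars bh.
Extended square (30″×15″, digits 0–9): 0.08140/0.00833333 → 9, 0.02577/0.00416667 → 6; chars 96.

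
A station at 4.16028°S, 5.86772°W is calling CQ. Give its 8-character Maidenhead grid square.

II75bu51

Offset from 180°W / 90°S: lon 174.13228°, lat 85.83972°.
Field: 174.13228/20 → 8 → I, 85.83972/10 → 8 → I; chars II.
Square: 14.13228/2 → 7, 5.83972/1 → 5; chars 75.
Subsquare: 0.13228/0.0833333 → 1 → b, 0.83972/0.0416667 → 20 → u; chars bu.
Extended square: 0.04895/0.00833333 → 5, 0.00639/0.00416667 → 1; chars 51.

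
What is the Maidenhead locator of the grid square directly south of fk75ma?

FK74mx

Latitude subsquare a = 0; −1 → -1, wraps to 23 = x, carry into square.
Latitude square 5; −1 → 4.
The longitude characters are unchanged.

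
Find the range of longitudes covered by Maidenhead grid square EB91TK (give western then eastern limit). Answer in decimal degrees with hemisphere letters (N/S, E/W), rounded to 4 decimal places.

80.4167° W, 80.3333° W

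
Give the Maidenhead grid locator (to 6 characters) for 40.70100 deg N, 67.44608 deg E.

MN30rq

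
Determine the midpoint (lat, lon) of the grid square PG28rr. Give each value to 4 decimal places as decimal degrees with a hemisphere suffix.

Field P=15, G=6: +15·20° lon, +6·10° lat → SW at lon 120°, lat -30°.
Square 2, 8: +2·2° lon, +8·1° lat → SW at lon 124°, lat -22°.
Subsquare r=17, r=17: +17·0.0833333° lon, +17·0.0416667° lat → SW at lon 125.417°, lat -21.2917°.
Cell spans 0.0833333° lon × 0.0416667° lat. Centre is SW corner plus half of each.
latitude 21.2708° S, longitude 125.4583° E.

21.2708° S, 125.4583° E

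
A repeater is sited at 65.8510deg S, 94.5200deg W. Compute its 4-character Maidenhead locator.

EC24

Shift to the Maidenhead origin (180°W, 90°S): lon 85.48, lat 24.15.
Field (20°×10°, letters A–R): 85.48/20 → 4 → E, 24.15/10 → 2 → C; chars EC.
Square (2°×1°, digits 0–9): 5.48/2 → 2, 4.15/1 → 4; chars 24.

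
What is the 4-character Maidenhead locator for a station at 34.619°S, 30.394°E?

Shift to the Maidenhead origin (180°W, 90°S): lon 210.39, lat 55.38.
Field: 210.39/20 → 10 → K, 55.38/10 → 5 → F; chars KF.
Square: 10.39/2 → 5, 5.38/1 → 5; chars 55.

KF55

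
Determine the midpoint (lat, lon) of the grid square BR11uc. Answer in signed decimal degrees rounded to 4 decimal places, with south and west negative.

Field B=1, R=17: +1·20° lon, +17·10° lat → SW at lon -160°, lat 80°.
Square 1, 1: +1·2° lon, +1·1° lat → SW at lon -158°, lat 81°.
Subsquare u=20, c=2: +20·0.0833333° lon, +2·0.0416667° lat → SW at lon -156.333°, lat 81.0833°.
Cell spans 0.0833333° lon × 0.0416667° lat. Centre is SW corner plus half of each.
latitude 81.1042, longitude -156.2917.

81.1042, -156.2917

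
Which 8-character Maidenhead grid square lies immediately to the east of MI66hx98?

Longitude extended square 9; +1 → 10, wraps to 0, carry into subsquare.
Longitude subsquare h = 7; +1 → 8 = i.
The latitude characters are unchanged.

MI66ix08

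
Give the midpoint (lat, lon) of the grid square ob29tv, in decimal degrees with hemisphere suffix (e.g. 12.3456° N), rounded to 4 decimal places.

Field O=14, B=1: +14·20° lon, +1·10° lat → SW at lon 100°, lat -80°.
Square 2, 9: +2·2° lon, +9·1° lat → SW at lon 104°, lat -71°.
Subsquare t=19, v=21: +19·0.0833333° lon, +21·0.0416667° lat → SW at lon 105.583°, lat -70.125°.
Cell spans 0.0833333° lon × 0.0416667° lat. Centre is SW corner plus half of each.
latitude 70.1042° S, longitude 105.6250° E.

70.1042° S, 105.6250° E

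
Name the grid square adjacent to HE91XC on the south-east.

IE01ab

Longitude subsquare x = 23; +1 → 24, wraps to 0 = a, carry into square.
Longitude square 9; +1 → 10, wraps to 0, carry into field.
Longitude field H = 7; +1 → 8 = I.
Latitude subsquare c = 2; −1 → 1 = b.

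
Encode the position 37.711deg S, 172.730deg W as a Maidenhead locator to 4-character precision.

Shift to the Maidenhead origin (180°W, 90°S): lon 7.27, lat 52.29.
Field (20°×10°, letters A–R): 7.27/20 → 0 → A, 52.29/10 → 5 → F; chars AF.
Square (2°×1°, digits 0–9): 7.27/2 → 3, 2.29/1 → 2; chars 32.

AF32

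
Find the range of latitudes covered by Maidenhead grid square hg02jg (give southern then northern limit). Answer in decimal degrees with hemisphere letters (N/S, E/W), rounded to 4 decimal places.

Field H=7, G=6: +7·20° lon, +6·10° lat → SW at lon -40°, lat -30°.
Square 0, 2: +0·2° lon, +2·1° lat → SW at lon -40°, lat -28°.
Subsquare j=9, g=6: +9·0.0833333° lon, +6·0.0416667° lat → SW at lon -39.25°, lat -27.75°.
Cell spans 0.0833333° lon × 0.0416667° lat.
south 27.7500° S, north 27.7083° S.

27.7500° S, 27.7083° S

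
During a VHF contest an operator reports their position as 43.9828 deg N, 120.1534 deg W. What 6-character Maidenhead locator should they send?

CN93wx

Shift to the Maidenhead origin (180°W, 90°S): lon 59.8466, lat 133.9828.
Field: 59.8466/20 → 2 → C, 133.9828/10 → 13 → N; chars CN.
Square: 19.8466/2 → 9, 3.9828/1 → 3; chars 93.
Subsquare: 1.8466/0.0833333 → 22 → w, 0.9828/0.0416667 → 23 → x; chars wx.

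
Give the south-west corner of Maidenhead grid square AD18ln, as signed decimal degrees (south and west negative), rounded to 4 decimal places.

Field A=0, D=3: +0·20° lon, +3·10° lat → SW at lon -180°, lat -60°.
Square 1, 8: +1·2° lon, +8·1° lat → SW at lon -178°, lat -52°.
Subsquare l=11, n=13: +11·0.0833333° lon, +13·0.0416667° lat → SW at lon -177.083°, lat -51.4583°.
latitude -51.4583, longitude -177.0833.

-51.4583, -177.0833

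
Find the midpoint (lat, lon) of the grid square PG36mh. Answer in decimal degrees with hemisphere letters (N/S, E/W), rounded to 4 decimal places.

Field P=15, G=6: +15·20° lon, +6·10° lat → SW at lon 120°, lat -30°.
Square 3, 6: +3·2° lon, +6·1° lat → SW at lon 126°, lat -24°.
Subsquare m=12, h=7: +12·0.0833333° lon, +7·0.0416667° lat → SW at lon 127°, lat -23.7083°.
Cell spans 0.0833333° lon × 0.0416667° lat. Centre is SW corner plus half of each.
latitude 23.6875° S, longitude 127.0417° E.

23.6875° S, 127.0417° E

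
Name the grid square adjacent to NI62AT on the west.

Longitude subsquare a = 0; −1 → -1, wraps to 23 = x, carry into square.
Longitude square 6; −1 → 5.
The latitude characters are unchanged.

NI52xt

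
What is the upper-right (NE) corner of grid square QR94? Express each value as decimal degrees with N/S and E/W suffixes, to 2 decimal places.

85.00° N, 160.00° E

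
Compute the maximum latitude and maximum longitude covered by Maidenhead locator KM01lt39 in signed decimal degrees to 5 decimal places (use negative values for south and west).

31.83333, 20.95000

Field K=10, M=12: +10·20° lon, +12·10° lat → SW at lon 20°, lat 30°.
Square 0, 1: +0·2° lon, +1·1° lat → SW at lon 20°, lat 31°.
Subsquare l=11, t=19: +11·0.0833333° lon, +19·0.0416667° lat → SW at lon 20.9167°, lat 31.7917°.
Extended square 3, 9: +3·0.00833333° lon, +9·0.00416667° lat → SW at lon 20.9417°, lat 31.8292°.
Cell spans 0.00833333° lon × 0.00416667° lat. NE corner is SW corner plus one full cell.
latitude 31.83333, longitude 20.95000.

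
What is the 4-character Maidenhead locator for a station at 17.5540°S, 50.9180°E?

LH52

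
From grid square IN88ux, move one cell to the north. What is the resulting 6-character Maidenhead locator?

IN89ua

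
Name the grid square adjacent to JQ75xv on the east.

JQ85av

Longitude subsquare x = 23; +1 → 24, wraps to 0 = a, carry into square.
Longitude square 7; +1 → 8.
The latitude characters are unchanged.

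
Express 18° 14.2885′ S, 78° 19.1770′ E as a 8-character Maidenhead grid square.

MH91ds82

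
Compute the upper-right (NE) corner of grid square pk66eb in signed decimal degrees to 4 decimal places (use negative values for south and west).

16.0833, 132.4167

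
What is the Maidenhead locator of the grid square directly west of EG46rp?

Longitude subsquare r = 17; −1 → 16 = q.
The latitude characters are unchanged.

EG46qp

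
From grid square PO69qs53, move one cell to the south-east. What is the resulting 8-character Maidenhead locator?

Longitude extended square 5; +1 → 6.
Latitude extended square 3; −1 → 2.

PO69qs62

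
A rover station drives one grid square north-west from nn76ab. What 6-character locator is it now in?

Longitude subsquare a = 0; −1 → -1, wraps to 23 = x, carry into square.
Longitude square 7; −1 → 6.
Latitude subsquare b = 1; +1 → 2 = c.

NN66xc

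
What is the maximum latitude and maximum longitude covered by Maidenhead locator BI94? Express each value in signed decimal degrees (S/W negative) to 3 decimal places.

-5.000, -140.000

Field B=1, I=8: +1·20° lon, +8·10° lat → SW at lon -160°, lat -10°.
Square 9, 4: +9·2° lon, +4·1° lat → SW at lon -142°, lat -6°.
Cell spans 2° lon × 1° lat. NE corner is SW corner plus one full cell.
latitude -5.000, longitude -140.000.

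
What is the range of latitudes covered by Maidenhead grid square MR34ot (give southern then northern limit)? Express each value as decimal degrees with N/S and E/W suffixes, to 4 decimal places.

84.7917° N, 84.8333° N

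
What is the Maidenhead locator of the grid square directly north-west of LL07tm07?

Longitude extended square 0; −1 → -1, wraps to 9, carry into subsquare.
Longitude subsquare t = 19; −1 → 18 = s.
Latitude extended square 7; +1 → 8.

LL07sm98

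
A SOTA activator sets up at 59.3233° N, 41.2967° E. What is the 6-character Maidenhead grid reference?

LO09ph

Offset from 180°W / 90°S: lon 221.2967°, lat 149.3233°.
Field: 221.2967/20 → 11 → L, 149.3233/10 → 14 → O; chars LO.
Square: 1.2967/2 → 0, 9.3233/1 → 9; chars 09.
Subsquare: 1.2967/0.0833333 → 15 → p, 0.3233/0.0416667 → 7 → h; chars ph.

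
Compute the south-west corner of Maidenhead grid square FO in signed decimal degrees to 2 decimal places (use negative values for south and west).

Field F=5, O=14: +5·20° lon, +14·10° lat → SW at lon -80°, lat 50°.
latitude 50.00, longitude -80.00.

50.00, -80.00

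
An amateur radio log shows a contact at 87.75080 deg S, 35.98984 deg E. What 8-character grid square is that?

KA72xf89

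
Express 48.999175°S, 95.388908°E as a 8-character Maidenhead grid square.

NE71qa60

Shift to the Maidenhead origin (180°W, 90°S): lon 275.38891, lat 41.00082.
Field: 275.38891/20 → 13 → N, 41.00082/10 → 4 → E; chars NE.
Square: 15.38891/2 → 7, 1.00082/1 → 1; chars 71.
Subsquare: 1.38891/0.0833333 → 16 → q, 0.00082/0.0416667 → 0 → a; chars qa.
Extended square: 0.05557/0.00833333 → 6, 0.00082/0.00416667 → 0; chars 60.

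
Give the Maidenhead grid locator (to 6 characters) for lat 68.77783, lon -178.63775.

Shift to the Maidenhead origin (180°W, 90°S): lon 1.3622, lat 158.7778.
Field (20°×10°, letters A–R): 1.3622/20 → 0 → A, 158.7778/10 → 15 → P; chars AP.
Square (2°×1°, digits 0–9): 1.3622/2 → 0, 8.7778/1 → 8; chars 08.
Subsquare (5′×2.5′, letters a–x): 1.3622/0.0833333 → 16 → q, 0.7778/0.0416667 → 18 → s; chars qs.

AP08qs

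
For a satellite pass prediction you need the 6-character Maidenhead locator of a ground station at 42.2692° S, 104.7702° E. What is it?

OE27jr

Offset from 180°W / 90°S: lon 284.7702°, lat 47.7308°.
Field (20°×10°, letters A–R): lon ⌊284.7702/20⌋ = 14 → O; lat ⌊47.7308/10⌋ = 4 → E.
Square (2°×1°, digits 0–9): lon ⌊4.7702/2⌋ = 2; lat ⌊7.7308/1⌋ = 7.
Subsquare (5′×2.5′, letters a–x): lon ⌊0.7702/0.0833333⌋ = 9 → j; lat ⌊0.7308/0.0416667⌋ = 17 → r.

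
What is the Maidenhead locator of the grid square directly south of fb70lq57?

FB70lq56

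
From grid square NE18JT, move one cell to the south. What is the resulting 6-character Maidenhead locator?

Latitude subsquare t = 19; −1 → 18 = s.
The longitude characters are unchanged.

NE18js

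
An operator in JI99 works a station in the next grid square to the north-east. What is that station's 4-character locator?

KJ00

Longitude square 9; +1 → 10, wraps to 0, carry into field.
Longitude field J = 9; +1 → 10 = K.
Latitude square 9; +1 → 10, wraps to 0, carry into field.
Latitude field I = 8; +1 → 9 = J.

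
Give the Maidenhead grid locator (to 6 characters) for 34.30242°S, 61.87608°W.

FF95bq

Add 180° to longitude and 90° to latitude: 118.1239, 55.6976.
Field: 118.1239/20 → 5 → F, 55.6976/10 → 5 → F; chars FF.
Square: 18.1239/2 → 9, 5.6976/1 → 5; chars 95.
Subsquare: 0.1239/0.0833333 → 1 → b, 0.6976/0.0416667 → 16 → q; chars bq.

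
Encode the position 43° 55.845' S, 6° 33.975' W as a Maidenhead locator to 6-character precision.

Shift to the Maidenhead origin (180°W, 90°S): lon 173.4338, lat 46.0692.
Field (20°×10°, letters A–R): 173.4338/20 → 8 → I, 46.0692/10 → 4 → E; chars IE.
Square (2°×1°, digits 0–9): 13.4338/2 → 6, 6.0692/1 → 6; chars 66.
Subsquare (5′×2.5′, letters a–x): 1.4338/0.0833333 → 17 → r, 0.0692/0.0416667 → 1 → b; chars rb.

IE66rb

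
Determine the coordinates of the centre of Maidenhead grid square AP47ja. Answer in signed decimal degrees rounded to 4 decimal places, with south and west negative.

Field A=0, P=15: +0·20° lon, +15·10° lat → SW at lon -180°, lat 60°.
Square 4, 7: +4·2° lon, +7·1° lat → SW at lon -172°, lat 67°.
Subsquare j=9, a=0: +9·0.0833333° lon, +0·0.0416667° lat → SW at lon -171.25°, lat 67°.
Cell spans 0.0833333° lon × 0.0416667° lat. Centre is SW corner plus half of each.
latitude 67.0208, longitude -171.2083.

67.0208, -171.2083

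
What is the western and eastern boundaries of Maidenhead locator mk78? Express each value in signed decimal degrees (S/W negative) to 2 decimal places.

74.00, 76.00

Field M=12, K=10: +12·20° lon, +10·10° lat → SW at lon 60°, lat 10°.
Square 7, 8: +7·2° lon, +8·1° lat → SW at lon 74°, lat 18°.
Cell spans 2° lon × 1° lat.
west 74.00, east 76.00.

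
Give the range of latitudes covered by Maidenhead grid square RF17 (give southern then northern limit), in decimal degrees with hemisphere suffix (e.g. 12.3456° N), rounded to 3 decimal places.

33.000° S, 32.000° S

Field R=17, F=5: +17·20° lon, +5·10° lat → SW at lon 160°, lat -40°.
Square 1, 7: +1·2° lon, +7·1° lat → SW at lon 162°, lat -33°.
Cell spans 2° lon × 1° lat.
south 33.000° S, north 32.000° S.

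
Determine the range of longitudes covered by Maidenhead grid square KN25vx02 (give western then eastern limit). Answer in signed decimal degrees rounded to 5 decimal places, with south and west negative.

25.75000, 25.75833

Field K=10, N=13: +10·20° lon, +13·10° lat → SW at lon 20°, lat 40°.
Square 2, 5: +2·2° lon, +5·1° lat → SW at lon 24°, lat 45°.
Subsquare v=21, x=23: +21·0.0833333° lon, +23·0.0416667° lat → SW at lon 25.75°, lat 45.9583°.
Extended square 0, 2: +0·0.00833333° lon, +2·0.00416667° lat → SW at lon 25.75°, lat 45.9667°.
Cell spans 0.00833333° lon × 0.00416667° lat.
west 25.75000, east 25.75833.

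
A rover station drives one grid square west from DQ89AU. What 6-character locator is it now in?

DQ79xu

Longitude subsquare a = 0; −1 → -1, wraps to 23 = x, carry into square.
Longitude square 8; −1 → 7.
The latitude characters are unchanged.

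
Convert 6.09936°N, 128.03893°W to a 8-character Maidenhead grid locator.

CJ56xc53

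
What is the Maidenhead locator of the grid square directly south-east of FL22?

FL31

Longitude square 2; +1 → 3.
Latitude square 2; −1 → 1.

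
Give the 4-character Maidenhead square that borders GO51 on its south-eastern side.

Longitude square 5; +1 → 6.
Latitude square 1; −1 → 0.

GO60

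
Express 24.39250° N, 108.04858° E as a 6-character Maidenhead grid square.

OL44aj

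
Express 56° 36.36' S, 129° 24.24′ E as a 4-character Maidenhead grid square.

Shift to the Maidenhead origin (180°W, 90°S): lon 309.40, lat 33.39.
Field: 309.40/20 → 15 → P, 33.39/10 → 3 → D; chars PD.
Square: 9.40/2 → 4, 3.39/1 → 3; chars 43.

PD43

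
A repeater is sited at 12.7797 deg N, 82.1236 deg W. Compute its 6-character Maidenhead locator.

EK82ws

Add 180° to longitude and 90° to latitude: 97.8764, 102.7797.
Field: 97.8764/20 → 4 → E, 102.7797/10 → 10 → K; chars EK.
Square: 17.8764/2 → 8, 2.7797/1 → 2; chars 82.
Subsquare: 1.8764/0.0833333 → 22 → w, 0.7797/0.0416667 → 18 → s; chars ws.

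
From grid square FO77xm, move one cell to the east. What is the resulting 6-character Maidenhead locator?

Longitude subsquare x = 23; +1 → 24, wraps to 0 = a, carry into square.
Longitude square 7; +1 → 8.
The latitude characters are unchanged.

FO87am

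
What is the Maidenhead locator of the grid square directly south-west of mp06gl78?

Longitude extended square 7; −1 → 6.
Latitude extended square 8; −1 → 7.

MP06gl67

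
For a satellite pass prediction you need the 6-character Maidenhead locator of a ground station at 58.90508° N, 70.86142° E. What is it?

MO58kv

Add 180° to longitude and 90° to latitude: 250.8614, 148.9051.
Field: 250.8614/20 → 12 → M, 148.9051/10 → 14 → O; chars MO.
Square: 10.8614/2 → 5, 8.9051/1 → 8; chars 58.
Subsquare: 0.8614/0.0833333 → 10 → k, 0.9051/0.0416667 → 21 → v; chars kv.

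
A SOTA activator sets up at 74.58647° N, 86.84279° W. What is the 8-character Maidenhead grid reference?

EQ64no80

Offset from 180°W / 90°S: lon 93.15721°, lat 164.58647°.
Field: lon ⌊93.15721/20⌋ = 4 → E; lat ⌊164.58647/10⌋ = 16 → Q.
Square: lon ⌊13.15721/2⌋ = 6; lat ⌊4.58647/1⌋ = 4.
Subsquare: lon ⌊1.15721/0.0833333⌋ = 13 → n; lat ⌊0.58647/0.0416667⌋ = 14 → o.
Extended square: lon ⌊0.07388/0.00833333⌋ = 8; lat ⌊0.00314/0.00416667⌋ = 0.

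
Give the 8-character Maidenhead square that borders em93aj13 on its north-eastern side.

EM93aj24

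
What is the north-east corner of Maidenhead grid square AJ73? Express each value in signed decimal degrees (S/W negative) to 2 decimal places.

Field A=0, J=9: +0·20° lon, +9·10° lat → SW at lon -180°, lat 0°.
Square 7, 3: +7·2° lon, +3·1° lat → SW at lon -166°, lat 3°.
Cell spans 2° lon × 1° lat. NE corner is SW corner plus one full cell.
latitude 4.00, longitude -164.00.

4.00, -164.00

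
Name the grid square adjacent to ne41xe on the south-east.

Longitude subsquare x = 23; +1 → 24, wraps to 0 = a, carry into square.
Longitude square 4; +1 → 5.
Latitude subsquare e = 4; −1 → 3 = d.

NE51ad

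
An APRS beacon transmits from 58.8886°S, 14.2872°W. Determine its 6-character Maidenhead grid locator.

Offset from 180°W / 90°S: lon 165.7128°, lat 31.1114°.
Field (20°×10°, letters A–R): lon ⌊165.7128/20⌋ = 8 → I; lat ⌊31.1114/10⌋ = 3 → D.
Square (2°×1°, digits 0–9): lon ⌊5.7128/2⌋ = 2; lat ⌊1.1114/1⌋ = 1.
Subsquare (5′×2.5′, letters a–x): lon ⌊1.7128/0.0833333⌋ = 20 → u; lat ⌊0.1114/0.0416667⌋ = 2 → c.

ID21uc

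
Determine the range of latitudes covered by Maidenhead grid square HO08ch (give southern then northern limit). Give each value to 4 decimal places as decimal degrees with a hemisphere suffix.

58.2917° N, 58.3333° N

Field H=7, O=14: +7·20° lon, +14·10° lat → SW at lon -40°, lat 50°.
Square 0, 8: +0·2° lon, +8·1° lat → SW at lon -40°, lat 58°.
Subsquare c=2, h=7: +2·0.0833333° lon, +7·0.0416667° lat → SW at lon -39.8333°, lat 58.2917°.
Cell spans 0.0833333° lon × 0.0416667° lat.
south 58.2917° N, north 58.3333° N.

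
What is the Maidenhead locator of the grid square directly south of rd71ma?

RD70mx

Latitude subsquare a = 0; −1 → -1, wraps to 23 = x, carry into square.
Latitude square 1; −1 → 0.
The longitude characters are unchanged.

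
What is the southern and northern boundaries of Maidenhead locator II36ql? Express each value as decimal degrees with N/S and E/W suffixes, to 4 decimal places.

3.5417° S, 3.5000° S

Field I=8, I=8: +8·20° lon, +8·10° lat → SW at lon -20°, lat -10°.
Square 3, 6: +3·2° lon, +6·1° lat → SW at lon -14°, lat -4°.
Subsquare q=16, l=11: +16·0.0833333° lon, +11·0.0416667° lat → SW at lon -12.6667°, lat -3.54167°.
Cell spans 0.0833333° lon × 0.0416667° lat.
south 3.5417° S, north 3.5000° S.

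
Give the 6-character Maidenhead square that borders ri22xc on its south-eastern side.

RI32ab

Longitude subsquare x = 23; +1 → 24, wraps to 0 = a, carry into square.
Longitude square 2; +1 → 3.
Latitude subsquare c = 2; −1 → 1 = b.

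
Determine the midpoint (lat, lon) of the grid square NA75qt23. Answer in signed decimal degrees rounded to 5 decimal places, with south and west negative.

Field N=13, A=0: +13·20° lon, +0·10° lat → SW at lon 80°, lat -90°.
Square 7, 5: +7·2° lon, +5·1° lat → SW at lon 94°, lat -85°.
Subsquare q=16, t=19: +16·0.0833333° lon, +19·0.0416667° lat → SW at lon 95.3333°, lat -84.2083°.
Extended square 2, 3: +2·0.00833333° lon, +3·0.00416667° lat → SW at lon 95.35°, lat -84.1958°.
Cell spans 0.00833333° lon × 0.00416667° lat. Centre is SW corner plus half of each.
latitude -84.19375, longitude 95.35417.

-84.19375, 95.35417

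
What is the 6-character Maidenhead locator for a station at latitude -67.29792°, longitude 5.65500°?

JC22tq

Offset from 180°W / 90°S: lon 185.6550°, lat 22.7021°.
Field (20°×10°, letters A–R): lon ⌊185.6550/20⌋ = 9 → J; lat ⌊22.7021/10⌋ = 2 → C.
Square (2°×1°, digits 0–9): lon ⌊5.6550/2⌋ = 2; lat ⌊2.7021/1⌋ = 2.
Subsquare (5′×2.5′, letters a–x): lon ⌊1.6550/0.0833333⌋ = 19 → t; lat ⌊0.7021/0.0416667⌋ = 16 → q.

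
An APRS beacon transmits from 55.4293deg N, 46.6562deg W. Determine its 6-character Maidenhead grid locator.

GO65qk

Shift to the Maidenhead origin (180°W, 90°S): lon 133.3438, lat 145.4293.
Field: lon ⌊133.3438/20⌋ = 6 → G; lat ⌊145.4293/10⌋ = 14 → O.
Square: lon ⌊13.3438/2⌋ = 6; lat ⌊5.4293/1⌋ = 5.
Subsquare: lon ⌊1.3438/0.0833333⌋ = 16 → q; lat ⌊0.4293/0.0416667⌋ = 10 → k.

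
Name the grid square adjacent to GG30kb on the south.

Latitude subsquare b = 1; −1 → 0 = a.
The longitude characters are unchanged.

GG30ka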